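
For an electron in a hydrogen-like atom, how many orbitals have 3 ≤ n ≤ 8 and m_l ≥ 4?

For each n in the range, tally the orbitals obeying m_l ≥ 4:
n=5 → 1; n=6 → 3; n=7 → 6; n=8 → 10.
Total orbitals: 1 + 3 + 6 + 10 = 20.

20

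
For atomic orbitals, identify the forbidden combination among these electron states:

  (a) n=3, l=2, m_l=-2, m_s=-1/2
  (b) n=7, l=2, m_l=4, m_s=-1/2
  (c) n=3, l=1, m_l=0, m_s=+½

(b) has |m_l| = 4 > l = 2, violating −l ≤ m_l ≤ l.
The remaining sets (a), (c) satisfy all four rules.

(b)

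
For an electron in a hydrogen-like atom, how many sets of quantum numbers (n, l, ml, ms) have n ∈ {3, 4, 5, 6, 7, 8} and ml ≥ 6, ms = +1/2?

For each n in the range, tally the orbitals obeying ml ≥ 6:
n=7 → 1; n=8 → 3.
Orbitals: 1 + 3 = 4. With ms fixed to +1/2 there is one state per orbital, so 4 states.

4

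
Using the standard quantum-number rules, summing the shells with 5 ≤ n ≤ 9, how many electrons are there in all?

Shell n has n² orbitals: 5²=25 + 6²=36 + 7²=49 + 8²=64 + 9²=81 = 255 orbitals.
Two spin states per orbital: 2 × 255 = 510 electrons.

510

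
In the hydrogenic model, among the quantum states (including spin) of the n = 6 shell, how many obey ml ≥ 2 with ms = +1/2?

10

The n = 6 shell has l = 0 through 5; check each.
Orbitals with ml ≥ 2, by l: l=2 → 1; l=3 → 2; l=4 → 3; l=5 → 4.
Orbitals: 1 + 2 + 3 + 4 = 10. With ms fixed to a single value there is one state per orbital, giving 10 states.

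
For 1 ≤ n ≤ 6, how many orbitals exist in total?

Total orbitals = 1² + 2² + 3² + 4² + 5² + 6² = 91.

91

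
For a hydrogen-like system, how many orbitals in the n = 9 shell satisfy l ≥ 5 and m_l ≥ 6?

The n = 9 shell has l = 0 through 8; check each.
Contributions: l=6 → 1; l=7 → 2; l=8 → 3.
Total orbitals: 1 + 2 + 3 = 6.

6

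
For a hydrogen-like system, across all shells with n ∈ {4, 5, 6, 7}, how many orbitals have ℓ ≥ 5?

Count contributing orbitals for each principal shell:
n=6 → 11; n=7 → 24.
Total orbitals: 11 + 24 = 35.

35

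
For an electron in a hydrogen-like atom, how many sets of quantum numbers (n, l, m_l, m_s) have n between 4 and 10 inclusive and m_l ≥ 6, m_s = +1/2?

20

Per-shell orbital counts meeting the constraint:
n=7 → 1; n=8 → 3; n=9 → 6; n=10 → 10.
Orbitals: 1 + 3 + 6 + 10 = 20. With m_s fixed to +1/2 there is one state per orbital, so 20 states.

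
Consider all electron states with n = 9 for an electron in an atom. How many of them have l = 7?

With n = 9 the allowed l are 0, 1, …, 8.
Orbitals with l = 7, by l: l=7 → 15.
Orbitals: 15. Each orbital carries two spin states, so 15 × 2 = 30 states.

30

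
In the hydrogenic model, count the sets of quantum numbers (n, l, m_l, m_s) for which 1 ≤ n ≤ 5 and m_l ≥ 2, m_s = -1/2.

Per-shell orbital counts meeting the constraint:
n=3 → 1; n=4 → 3; n=5 → 6.
Orbitals: 1 + 3 + 6 = 10. With m_s fixed to -1/2 there is one state per orbital, so 10 states.

10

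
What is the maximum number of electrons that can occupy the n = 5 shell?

A shell holds 2n² electrons: 2 × 5² = 2 × 25 = 50.

50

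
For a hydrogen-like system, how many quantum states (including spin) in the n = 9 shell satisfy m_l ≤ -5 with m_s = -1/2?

10

Go through l = 0, …, 8 (the values permitted for n = 9).
Per l-value: l=5 → 1; l=6 → 2; l=7 → 3; l=8 → 4.
Orbitals: 1 + 2 + 3 + 4 = 10. With m_s fixed to a single value there is one state per orbital, giving 10 states.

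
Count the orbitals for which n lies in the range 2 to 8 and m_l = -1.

28

Treat each shell separately and count matching orbitals:
n=2 → 1; n=3 → 2; n=4 → 3; n=5 → 4; n=6 → 5; n=7 → 6; n=8 → 7.
Total orbitals: 1 + 2 + 3 + 4 + 5 + 6 + 7 = 28.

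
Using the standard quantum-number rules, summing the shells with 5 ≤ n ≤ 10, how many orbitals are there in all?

355

Shell n has n² orbitals: 5²=25 + 6²=36 + 7²=49 + 8²=64 + 9²=81 + 10²=100 = 355 orbitals.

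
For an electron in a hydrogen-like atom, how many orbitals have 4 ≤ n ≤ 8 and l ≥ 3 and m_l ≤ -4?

For each n in the range, tally the orbitals obeying l ≥ 3 and m_l ≤ -4:
n=5 → 1; n=6 → 3; n=7 → 6; n=8 → 10.
Total orbitals: 1 + 3 + 6 + 10 = 20.

20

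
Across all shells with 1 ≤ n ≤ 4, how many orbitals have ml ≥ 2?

4

Treat each shell separately and count matching orbitals:
n=3 → 1; n=4 → 3.
Total orbitals: 1 + 3 = 4.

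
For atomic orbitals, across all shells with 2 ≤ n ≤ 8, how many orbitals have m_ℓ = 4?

Per-shell orbital counts meeting the constraint:
n=5 → 1; n=6 → 2; n=7 → 3; n=8 → 4.
Total orbitals: 1 + 2 + 3 + 4 = 10.

10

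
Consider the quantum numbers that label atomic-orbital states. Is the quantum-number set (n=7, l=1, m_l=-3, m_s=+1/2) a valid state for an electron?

The magnetic quantum number must satisfy −l ≤ m_l ≤ l. With l = 1, m_l can only be -1, 0, 1, so m_l = -3 is forbidden.

Not allowed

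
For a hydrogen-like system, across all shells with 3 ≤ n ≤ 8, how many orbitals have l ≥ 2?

Go shell by shell, enumerating (l, m_l) with l ≥ 2:
n=3 → 5; n=4 → 12; n=5 → 21; n=6 → 32; n=7 → 45; n=8 → 60.
Total orbitals: 5 + 12 + 21 + 32 + 45 + 60 = 175.

175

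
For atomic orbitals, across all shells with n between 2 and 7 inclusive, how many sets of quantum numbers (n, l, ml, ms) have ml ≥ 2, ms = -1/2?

35

Per-shell orbital counts meeting the constraint:
n=3 → 1; n=4 → 3; n=5 → 6; n=6 → 10; n=7 → 15.
Orbitals: 1 + 3 + 6 + 10 + 15 = 35. With ms fixed to -1/2 there is one state per orbital, so 35 states.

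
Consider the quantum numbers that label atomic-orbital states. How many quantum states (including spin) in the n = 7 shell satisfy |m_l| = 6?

4

Go through l = 0, …, 6 (the values permitted for n = 7).
Orbitals with |m_l| = 6, by l: l=6 → 2.
Orbitals: 2. Each orbital carries two spin states, so 2 × 2 = 4 states.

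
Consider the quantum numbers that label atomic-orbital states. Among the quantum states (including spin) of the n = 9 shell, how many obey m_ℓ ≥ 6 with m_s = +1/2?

With n = 9 the allowed ℓ are 0, 1, …, 8.
Orbitals with m_ℓ ≥ 6, by ℓ: ℓ=6 → 1; ℓ=7 → 2; ℓ=8 → 3.
Orbitals: 1 + 2 + 3 = 6. With m_s fixed to a single value there is one state per orbital, giving 6 states.

6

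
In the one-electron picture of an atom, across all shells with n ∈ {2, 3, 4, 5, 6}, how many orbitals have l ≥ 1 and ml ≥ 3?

10

Count contributing orbitals for each principal shell:
n=4 → 1; n=5 → 3; n=6 → 6.
Total orbitals: 1 + 3 + 6 = 10.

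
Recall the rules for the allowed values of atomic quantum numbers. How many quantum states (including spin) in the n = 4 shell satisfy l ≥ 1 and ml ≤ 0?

18

For n = 4, l ranges over 0 … 3.
The (l, ml) pairs meeting l ≥ 1 and ml ≤ 0 give: l=1 → 2; l=2 → 3; l=3 → 4.
Orbitals: 2 + 3 + 4 = 9. Each orbital carries two spin states, so 9 × 2 = 18 states.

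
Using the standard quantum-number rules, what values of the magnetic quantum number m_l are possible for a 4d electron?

-2, -1, 0, 1, 2

The 4d subshell has l = 2, and m_l takes every integer from −l to +l. With l = 2 that gives the 5 values -2, -1, 0, 1, 2.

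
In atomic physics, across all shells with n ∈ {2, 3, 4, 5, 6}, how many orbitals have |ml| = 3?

12

For each n in the range, tally the orbitals obeying |ml| = 3:
n=4 → 2; n=5 → 4; n=6 → 6.
Total orbitals: 2 + 4 + 6 = 12.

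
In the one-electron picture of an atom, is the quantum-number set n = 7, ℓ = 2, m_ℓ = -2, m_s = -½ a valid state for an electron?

Valid

n = 7 is a positive integer. ℓ = 2 satisfies 0 ≤ ℓ ≤ n−1 = 6. m_ℓ = -2 lies in the range −ℓ … +ℓ (here −2 … 2). m_s = -1/2 is one of ±1/2.
All four constraints are satisfied.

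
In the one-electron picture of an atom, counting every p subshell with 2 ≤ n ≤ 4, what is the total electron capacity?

A p subshell (l = 1) exists for every n ≥ 2, so shells n = 2, 3, 4 each contribute one — 3 subshells.
Since each p subshell holds 2(2·1+1) = 6 electrons, the total is 3 × 6 = 18.

18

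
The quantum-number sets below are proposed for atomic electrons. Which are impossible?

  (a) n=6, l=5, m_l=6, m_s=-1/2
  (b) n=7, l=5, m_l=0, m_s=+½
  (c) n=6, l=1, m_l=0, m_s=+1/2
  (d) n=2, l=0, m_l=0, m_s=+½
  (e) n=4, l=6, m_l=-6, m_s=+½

(a) has |m_l| = 6 > l = 5, violating −l ≤ m_l ≤ l.
(e) has l = 6 ≥ n = 4, violating 0 ≤ l ≤ n−1.
The remaining sets (b), (c), (d) satisfy all four rules.

(a) and (e)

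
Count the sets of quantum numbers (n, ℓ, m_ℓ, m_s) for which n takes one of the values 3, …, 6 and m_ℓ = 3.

12

Count contributing orbitals for each principal shell:
n=4 → 1; n=5 → 2; n=6 → 3.
Orbitals: 1 + 2 + 3 = 6. Including both spin states (m_s = ±1/2) gives 2 × 6 = 12 states.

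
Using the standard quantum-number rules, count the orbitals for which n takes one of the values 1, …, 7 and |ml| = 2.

Count contributing orbitals for each principal shell:
n=3 → 2; n=4 → 4; n=5 → 6; n=6 → 8; n=7 → 10.
Total orbitals: 2 + 4 + 6 + 8 + 10 = 30.

30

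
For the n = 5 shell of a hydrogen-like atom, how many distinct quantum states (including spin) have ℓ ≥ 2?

42

Go through ℓ = 0, …, 4 (the values permitted for n = 5).
Contributions: ℓ=2 → 5; ℓ=3 → 7; ℓ=4 → 9.
Orbitals: 5 + 7 + 9 = 21. Each orbital carries two spin states, so 21 × 2 = 42 states.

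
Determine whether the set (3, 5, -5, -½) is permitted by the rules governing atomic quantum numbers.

The orbital quantum number must satisfy 0 ≤ ℓ ≤ n−1. With n = 3 the allowed ℓ values are 0, 1, 2, so ℓ = 5 is out of range.

Invalid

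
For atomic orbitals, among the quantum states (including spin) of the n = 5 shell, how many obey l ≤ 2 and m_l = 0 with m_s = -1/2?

3

The n = 5 shell has l = 0 through 4; check each.
Per l-value: l=0 → 1; l=1 → 1; l=2 → 1.
Orbitals: 1 + 1 + 1 = 3. With m_s fixed to a single value there is one state per orbital, giving 3 states.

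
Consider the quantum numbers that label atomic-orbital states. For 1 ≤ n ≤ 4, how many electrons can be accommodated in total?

60

Total orbitals = 1² + 2² + 3² + 4² = 30. Doubling for spin gives 60 electrons.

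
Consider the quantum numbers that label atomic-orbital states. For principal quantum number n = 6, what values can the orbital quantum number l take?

l is an integer with 0 ≤ l ≤ n−1, so for n = 6: l = 0, 1, 2, 3, 4, 5.

0, 1, 2, 3, 4, 5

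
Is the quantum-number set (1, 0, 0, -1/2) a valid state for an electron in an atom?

n = 1 is a positive integer. l = 0 satisfies 0 ≤ l ≤ n−1 = 0. ml = 0 lies in the range −l … +l (here 0). ms = -1/2 is one of ±1/2.
All four constraints are satisfied.

Allowed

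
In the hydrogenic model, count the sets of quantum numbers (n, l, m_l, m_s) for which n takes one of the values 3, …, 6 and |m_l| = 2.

40

Work shell by shell — for each n, count the (l, m_l) pairs that satisfy |m_l| = 2:
n=3 → 2; n=4 → 4; n=5 → 6; n=6 → 8.
Orbitals: 2 + 4 + 6 + 8 = 20. Including both spin states (m_s = ±1/2) gives 2 × 20 = 40 states.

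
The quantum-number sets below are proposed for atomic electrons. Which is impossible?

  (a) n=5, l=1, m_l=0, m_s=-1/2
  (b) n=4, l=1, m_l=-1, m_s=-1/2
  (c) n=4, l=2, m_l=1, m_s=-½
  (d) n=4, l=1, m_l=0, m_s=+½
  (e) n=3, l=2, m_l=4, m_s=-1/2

(e)

(e) has |m_l| = 4 > l = 2, violating −l ≤ m_l ≤ l.
The remaining sets (a), (b), (c), (d) satisfy all four rules.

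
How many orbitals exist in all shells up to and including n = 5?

Total orbitals = 1² + 2² + 3² + 4² + 5² = 55.

55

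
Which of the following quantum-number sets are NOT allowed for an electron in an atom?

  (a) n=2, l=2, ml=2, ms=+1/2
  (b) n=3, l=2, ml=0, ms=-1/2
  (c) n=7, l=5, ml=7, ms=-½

(a) and (c)

(a) has l = 2 ≥ n = 2, violating 0 ≤ l ≤ n−1.
(c) has |ml| = 7 > l = 5, violating −l ≤ ml ≤ l.
The remaining set (b) satisfies all four rules.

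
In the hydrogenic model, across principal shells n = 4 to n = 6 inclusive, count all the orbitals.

77

Shell n has n² orbitals: 4²=16 + 5²=25 + 6²=36 = 77 orbitals.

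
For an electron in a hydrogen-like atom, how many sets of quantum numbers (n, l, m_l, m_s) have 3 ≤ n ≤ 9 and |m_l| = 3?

Work shell by shell — for each n, count the (l, m_l) pairs that satisfy |m_l| = 3:
n=4 → 2; n=5 → 4; n=6 → 6; n=7 → 8; n=8 → 10; n=9 → 12.
Orbitals: 2 + 4 + 6 + 8 + 10 + 12 = 42. Including both spin states (m_s = ±1/2) gives 2 × 42 = 84 states.

84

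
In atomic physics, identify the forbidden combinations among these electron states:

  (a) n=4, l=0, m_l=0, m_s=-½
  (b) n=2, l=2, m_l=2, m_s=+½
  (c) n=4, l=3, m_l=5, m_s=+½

(b) and (c)

(b) has l = 2 ≥ n = 2, violating 0 ≤ l ≤ n−1.
(c) has |m_l| = 5 > l = 3, violating −l ≤ m_l ≤ l.
The remaining set (a) satisfies all four rules.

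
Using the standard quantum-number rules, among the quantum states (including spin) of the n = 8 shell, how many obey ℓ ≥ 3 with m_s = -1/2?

For n = 8, ℓ ranges over 0 … 7.
Orbitals with ℓ ≥ 3, by ℓ: ℓ=3 → 7; ℓ=4 → 9; ℓ=5 → 11; ℓ=6 → 13; ℓ=7 → 15.
Orbitals: 7 + 9 + 11 + 13 + 15 = 55. With m_s fixed to a single value there is one state per orbital, giving 55 states.

55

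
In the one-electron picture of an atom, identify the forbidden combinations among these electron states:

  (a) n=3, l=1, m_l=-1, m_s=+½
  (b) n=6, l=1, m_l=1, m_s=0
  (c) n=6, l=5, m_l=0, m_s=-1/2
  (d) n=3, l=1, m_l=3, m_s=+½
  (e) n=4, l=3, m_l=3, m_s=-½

(b) has m_s = 0, but an electron's spin must be ±1/2.
(d) has |m_l| = 3 > l = 1, violating −l ≤ m_l ≤ l.
The remaining sets (a), (c), (e) satisfy all four rules.

(b) and (d)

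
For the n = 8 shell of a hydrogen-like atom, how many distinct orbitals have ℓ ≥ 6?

For n = 8, ℓ ranges over 0 … 7.
Contributions: ℓ=6 → 13; ℓ=7 → 15.
Total orbitals: 13 + 15 = 28.

28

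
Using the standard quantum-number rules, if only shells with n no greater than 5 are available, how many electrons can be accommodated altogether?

110

Total orbitals = 1² + 2² + 3² + 4² + 5² = 55. Doubling for spin gives 110 electrons.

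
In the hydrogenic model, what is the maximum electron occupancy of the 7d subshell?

A subshell with l = 2 has 2l+1 = 5 orbitals, each holding 2 electrons (spin ±1/2), so 5 × 2 = 10.

10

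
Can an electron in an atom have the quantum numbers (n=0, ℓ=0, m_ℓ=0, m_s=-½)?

Invalid

The principal quantum number must be a positive integer (n ≥ 1), but here n = 0.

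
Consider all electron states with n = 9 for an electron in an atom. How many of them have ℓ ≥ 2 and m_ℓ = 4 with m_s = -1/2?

5

Per ℓ-value: ℓ=4 → 1; ℓ=5 → 1; ℓ=6 → 1; ℓ=7 → 1; ℓ=8 → 1.
Orbitals: 1 + 1 + 1 + 1 + 1 = 5. With m_s fixed to a single value there is one state per orbital, giving 5 states.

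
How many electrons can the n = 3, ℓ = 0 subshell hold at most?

A subshell with ℓ = 0 has 2ℓ+1 = 1 orbital, each holding 2 electrons (spin ±1/2), so 1 × 2 = 2.

2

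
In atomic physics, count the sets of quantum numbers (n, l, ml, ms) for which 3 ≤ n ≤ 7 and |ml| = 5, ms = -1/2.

6

Count contributing orbitals for each principal shell:
n=6 → 2; n=7 → 4.
Orbitals: 2 + 4 = 6. With ms fixed to -1/2 there is one state per orbital, so 6 states.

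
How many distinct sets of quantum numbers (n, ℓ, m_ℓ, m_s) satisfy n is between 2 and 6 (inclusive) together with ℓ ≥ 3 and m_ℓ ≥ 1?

Count contributing orbitals for each principal shell:
n=4 → 3; n=5 → 7; n=6 → 12.
Orbitals: 3 + 7 + 12 = 22. Including both spin states (m_s = ±1/2) gives 2 × 22 = 44 states.

44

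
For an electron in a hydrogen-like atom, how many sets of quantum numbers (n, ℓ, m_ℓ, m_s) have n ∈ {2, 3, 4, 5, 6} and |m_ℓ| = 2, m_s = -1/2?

20

Treat each shell separately and count matching orbitals:
n=3 → 2; n=4 → 4; n=5 → 6; n=6 → 8.
Orbitals: 2 + 4 + 6 + 8 = 20. With m_s fixed to -1/2 there is one state per orbital, so 20 states.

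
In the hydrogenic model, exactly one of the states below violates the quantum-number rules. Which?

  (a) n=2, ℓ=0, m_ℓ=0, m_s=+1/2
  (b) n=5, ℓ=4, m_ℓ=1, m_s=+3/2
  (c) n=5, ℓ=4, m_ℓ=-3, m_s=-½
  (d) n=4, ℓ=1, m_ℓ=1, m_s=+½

(b) has m_s = +3/2, but an electron's spin must be ±1/2.
The remaining sets (a), (c), (d) satisfy all four rules.

(b)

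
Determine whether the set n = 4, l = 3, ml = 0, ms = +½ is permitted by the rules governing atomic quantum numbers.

Allowed

n = 4 is a positive integer. l = 3 satisfies 0 ≤ l ≤ n−1 = 3. ml = 0 lies in the range −l … +l (here −3 … 3). ms = +1/2 is one of ±1/2.
All four constraints are satisfied.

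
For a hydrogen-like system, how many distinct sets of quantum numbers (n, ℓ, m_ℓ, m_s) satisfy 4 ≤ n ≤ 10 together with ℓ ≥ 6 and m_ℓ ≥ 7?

Work shell by shell — for each n, count the (ℓ, m_ℓ) pairs that satisfy ℓ ≥ 6 and m_ℓ ≥ 7:
n=8 → 1; n=9 → 3; n=10 → 6.
Orbitals: 1 + 3 + 6 = 10. Including both spin states (m_s = ±1/2) gives 2 × 10 = 20 states.

20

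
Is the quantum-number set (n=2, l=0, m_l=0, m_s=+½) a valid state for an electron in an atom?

n = 2 is a positive integer. l = 0 satisfies 0 ≤ l ≤ n−1 = 1. m_l = 0 lies in the range −l … +l (here 0). m_s = +1/2 is one of ±1/2.
All four constraints are satisfied.

Yes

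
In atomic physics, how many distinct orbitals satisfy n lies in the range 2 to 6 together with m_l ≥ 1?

Go shell by shell, enumerating (l, m_l) with m_l ≥ 1:
n=2 → 1; n=3 → 3; n=4 → 6; n=5 → 10; n=6 → 15.
Total orbitals: 1 + 3 + 6 + 10 + 15 = 35.

35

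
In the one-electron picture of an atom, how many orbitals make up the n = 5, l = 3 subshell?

A subshell has 2l+1 orbitals; with l = 3, that's 7.

7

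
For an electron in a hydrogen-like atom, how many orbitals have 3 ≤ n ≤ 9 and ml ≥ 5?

20

Work shell by shell — for each n, count the (l, ml) pairs that satisfy ml ≥ 5:
n=6 → 1; n=7 → 3; n=8 → 6; n=9 → 10.
Total orbitals: 1 + 3 + 6 + 10 = 20.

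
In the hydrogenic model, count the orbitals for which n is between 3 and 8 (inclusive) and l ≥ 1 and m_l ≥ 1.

Count contributing orbitals for each principal shell:
n=3 → 3; n=4 → 6; n=5 → 10; n=6 → 15; n=7 → 21; n=8 → 28.
Total orbitals: 3 + 6 + 10 + 15 + 21 + 28 = 83.

83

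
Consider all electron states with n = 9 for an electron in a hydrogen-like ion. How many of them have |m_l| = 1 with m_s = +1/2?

16

Per l-value: l=1 → 2; l=2 → 2; l=3 → 2; l=4 → 2; l=5 → 2; l=6 → 2; l=7 → 2; l=8 → 2.
Orbitals: 2 + 2 + 2 + 2 + 2 + 2 + 2 + 2 = 16. With m_s fixed to a single value there is one state per orbital, giving 16 states.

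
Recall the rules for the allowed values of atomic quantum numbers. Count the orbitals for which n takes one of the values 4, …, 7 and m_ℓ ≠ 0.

Work shell by shell — for each n, count the (ℓ, m_ℓ) pairs that satisfy m_ℓ ≠ 0:
n=4 → 12; n=5 → 20; n=6 → 30; n=7 → 42.
Total orbitals: 12 + 20 + 30 + 42 = 104.

104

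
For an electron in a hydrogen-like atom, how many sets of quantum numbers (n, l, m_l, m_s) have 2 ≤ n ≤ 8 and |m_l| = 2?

84

Count contributing orbitals for each principal shell:
n=3 → 2; n=4 → 4; n=5 → 6; n=6 → 8; n=7 → 10; n=8 → 12.
Orbitals: 2 + 4 + 6 + 8 + 10 + 12 = 42. Including both spin states (m_s = ±1/2) gives 2 × 42 = 84 states.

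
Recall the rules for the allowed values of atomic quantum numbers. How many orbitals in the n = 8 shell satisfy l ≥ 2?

60

The n = 8 shell has l = 0 through 7; check each.
Orbitals with l ≥ 2, by l: l=2 → 5; l=3 → 7; l=4 → 9; l=5 → 11; l=6 → 13; l=7 → 15.
Total orbitals: 5 + 7 + 9 + 11 + 13 + 15 = 60.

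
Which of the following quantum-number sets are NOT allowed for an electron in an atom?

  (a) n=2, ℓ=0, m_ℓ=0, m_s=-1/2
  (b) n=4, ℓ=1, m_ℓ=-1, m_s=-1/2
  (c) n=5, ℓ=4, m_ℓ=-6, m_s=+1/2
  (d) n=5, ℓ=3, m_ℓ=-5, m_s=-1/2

(c) has |m_ℓ| = 6 > ℓ = 4, violating −ℓ ≤ m_ℓ ≤ ℓ.
(d) has |m_ℓ| = 5 > ℓ = 3, violating −ℓ ≤ m_ℓ ≤ ℓ.
The remaining sets (a), (b) satisfy all four rules.

(c) and (d)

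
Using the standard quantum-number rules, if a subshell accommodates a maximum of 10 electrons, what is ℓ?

2(2ℓ+1) = 10 ⇒ 2ℓ+1 = 5 ⇒ ℓ = 2.

ℓ = 2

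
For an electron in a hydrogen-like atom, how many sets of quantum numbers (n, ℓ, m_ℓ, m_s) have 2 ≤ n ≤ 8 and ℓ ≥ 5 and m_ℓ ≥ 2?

56

Treat each shell separately and count matching orbitals:
n=6 → 4; n=7 → 9; n=8 → 15.
Orbitals: 4 + 9 + 15 = 28. Including both spin states (m_s = ±1/2) gives 2 × 28 = 56 states.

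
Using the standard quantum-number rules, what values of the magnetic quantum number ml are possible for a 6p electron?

The 6p subshell has l = 1, and ml takes every integer from −l to +l. With l = 1 that gives the 3 values -1, 0, 1.

-1, 0, 1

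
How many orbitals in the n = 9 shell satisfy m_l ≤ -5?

10

The n = 9 shell has l = 0 through 8; check each.
Per l-value: l=5 → 1; l=6 → 2; l=7 → 3; l=8 → 4.
Total orbitals: 1 + 2 + 3 + 4 = 10.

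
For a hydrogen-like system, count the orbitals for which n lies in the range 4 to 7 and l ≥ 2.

110

Count contributing orbitals for each principal shell:
n=4 → 12; n=5 → 21; n=6 → 32; n=7 → 45.
Total orbitals: 12 + 21 + 32 + 45 = 110.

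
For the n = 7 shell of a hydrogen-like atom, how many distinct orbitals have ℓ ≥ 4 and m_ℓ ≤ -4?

6

Orbitals with ℓ ≥ 4 and m_ℓ ≤ -4, by ℓ: ℓ=4 → 1; ℓ=5 → 2; ℓ=6 → 3.
Total orbitals: 1 + 2 + 3 = 6.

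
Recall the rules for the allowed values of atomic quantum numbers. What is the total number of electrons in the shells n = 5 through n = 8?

348

Shell n has n² orbitals: 5²=25 + 6²=36 + 7²=49 + 8²=64 = 174 orbitals.
Two spin states per orbital: 2 × 174 = 348 electrons.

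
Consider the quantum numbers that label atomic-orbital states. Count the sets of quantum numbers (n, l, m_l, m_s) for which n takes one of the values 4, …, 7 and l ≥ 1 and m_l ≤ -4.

20

Go shell by shell, enumerating (l, m_l) with l ≥ 1 and m_l ≤ -4:
n=5 → 1; n=6 → 3; n=7 → 6.
Orbitals: 1 + 3 + 6 = 10. Including both spin states (m_s = ±1/2) gives 2 × 10 = 20 states.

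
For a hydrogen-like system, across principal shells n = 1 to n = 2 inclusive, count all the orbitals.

5

Shell n has n² orbitals: 1²=1 + 2²=4 = 5 orbitals.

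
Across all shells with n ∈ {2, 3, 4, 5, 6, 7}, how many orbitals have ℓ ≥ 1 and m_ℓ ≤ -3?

Count contributing orbitals for each principal shell:
n=4 → 1; n=5 → 3; n=6 → 6; n=7 → 10.
Total orbitals: 1 + 3 + 6 + 10 = 20.

20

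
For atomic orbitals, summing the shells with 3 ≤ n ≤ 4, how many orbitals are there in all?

25

Shell n has n² orbitals: 3²=9 + 4²=16 = 25 orbitals.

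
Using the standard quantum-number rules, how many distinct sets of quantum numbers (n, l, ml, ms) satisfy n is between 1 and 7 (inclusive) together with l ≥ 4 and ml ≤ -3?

For each n in the range, tally the orbitals obeying l ≥ 4 and ml ≤ -3:
n=5 → 2; n=6 → 5; n=7 → 9.
Orbitals: 2 + 5 + 9 = 16. Including both spin states (ms = ±1/2) gives 2 × 16 = 32 states.

32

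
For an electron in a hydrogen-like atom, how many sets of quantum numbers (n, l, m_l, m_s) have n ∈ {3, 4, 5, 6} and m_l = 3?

Work shell by shell — for each n, count the (l, m_l) pairs that satisfy m_l = 3:
n=4 → 1; n=5 → 2; n=6 → 3.
Orbitals: 1 + 2 + 3 = 6. Including both spin states (m_s = ±1/2) gives 2 × 6 = 12 states.

12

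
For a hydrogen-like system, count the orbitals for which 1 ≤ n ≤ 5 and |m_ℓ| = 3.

6

Count contributing orbitals for each principal shell:
n=4 → 2; n=5 → 4.
Total orbitals: 2 + 4 = 6.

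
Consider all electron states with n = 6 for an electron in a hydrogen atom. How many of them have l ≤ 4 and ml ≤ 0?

The n = 6 shell has l = 0 through 5; check each.
Contributions: l=0 → 1; l=1 → 2; l=2 → 3; l=3 → 4; l=4 → 5.
Orbitals: 1 + 2 + 3 + 4 + 5 = 15. Each orbital carries two spin states, so 15 × 2 = 30 states.

30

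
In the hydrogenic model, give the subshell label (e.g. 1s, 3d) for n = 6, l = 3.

l = 3 corresponds to the letter 'f', so the subshell is 6f.

6f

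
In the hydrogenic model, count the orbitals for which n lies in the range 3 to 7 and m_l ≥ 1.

Treat each shell separately and count matching orbitals:
n=3 → 3; n=4 → 6; n=5 → 10; n=6 → 15; n=7 → 21.
Total orbitals: 3 + 6 + 10 + 15 + 21 = 55.

55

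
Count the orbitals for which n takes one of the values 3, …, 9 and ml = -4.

15

Work shell by shell — for each n, count the (l, ml) pairs that satisfy ml = -4:
n=5 → 1; n=6 → 2; n=7 → 3; n=8 → 4; n=9 → 5.
Total orbitals: 1 + 2 + 3 + 4 + 5 = 15.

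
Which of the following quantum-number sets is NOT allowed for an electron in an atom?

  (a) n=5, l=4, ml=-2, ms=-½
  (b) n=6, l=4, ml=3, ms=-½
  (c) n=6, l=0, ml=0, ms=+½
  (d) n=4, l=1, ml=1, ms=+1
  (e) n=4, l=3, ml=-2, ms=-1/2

(d)

(d) has ms = +1, but an electron's spin must be ±1/2.
The remaining sets (a), (b), (c), (e) satisfy all four rules.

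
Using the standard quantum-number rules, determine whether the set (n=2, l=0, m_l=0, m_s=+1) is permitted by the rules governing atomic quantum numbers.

The spin quantum number for an electron can only be m_s = +1/2 or −1/2; m_s = +1 is not one of those.

Not allowed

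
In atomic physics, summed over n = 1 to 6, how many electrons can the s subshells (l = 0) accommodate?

An s subshell (l = 0) exists for every n ≥ 1, so shells n = 1, 2, 3, 4, 5, 6 each contribute one — 6 subshells.
Since each s subshell holds 2(2·0+1) = 2 electrons, the total is 6 × 2 = 12.

12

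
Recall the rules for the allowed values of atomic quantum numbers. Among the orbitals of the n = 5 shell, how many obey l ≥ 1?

24

The (l, ml) pairs meeting l ≥ 1 give: l=1 → 3; l=2 → 5; l=3 → 7; l=4 → 9.
Total orbitals: 3 + 5 + 7 + 9 = 24.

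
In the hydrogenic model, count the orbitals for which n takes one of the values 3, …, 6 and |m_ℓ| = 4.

6

Treat each shell separately and count matching orbitals:
n=5 → 2; n=6 → 4.
Total orbitals: 2 + 4 = 6.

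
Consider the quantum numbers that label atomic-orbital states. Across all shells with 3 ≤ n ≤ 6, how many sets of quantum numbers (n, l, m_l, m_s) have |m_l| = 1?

56

Count contributing orbitals for each principal shell:
n=3 → 4; n=4 → 6; n=5 → 8; n=6 → 10.
Orbitals: 4 + 6 + 8 + 10 = 28. Including both spin states (m_s = ±1/2) gives 2 × 28 = 56 states.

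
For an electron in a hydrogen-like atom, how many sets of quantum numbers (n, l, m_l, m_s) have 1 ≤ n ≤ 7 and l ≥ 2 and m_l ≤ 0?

130

Count contributing orbitals for each principal shell:
n=3 → 3; n=4 → 7; n=5 → 12; n=6 → 18; n=7 → 25.
Orbitals: 3 + 7 + 12 + 18 + 25 = 65. Including both spin states (m_s = ±1/2) gives 2 × 65 = 130 states.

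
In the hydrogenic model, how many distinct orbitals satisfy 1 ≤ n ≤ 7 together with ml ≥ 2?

Per-shell orbital counts meeting the constraint:
n=3 → 1; n=4 → 3; n=5 → 6; n=6 → 10; n=7 → 15.
Total orbitals: 1 + 3 + 6 + 10 + 15 = 35.

35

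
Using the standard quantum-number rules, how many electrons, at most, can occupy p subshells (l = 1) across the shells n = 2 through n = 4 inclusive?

A p subshell (l = 1) exists for every n ≥ 2, so shells n = 2, 3, 4 each contribute one — 3 subshells.
Since each p subshell holds 2(2·1+1) = 6 electrons, the total is 3 × 6 = 18.

18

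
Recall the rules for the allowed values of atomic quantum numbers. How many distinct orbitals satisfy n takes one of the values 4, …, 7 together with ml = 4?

Treat each shell separately and count matching orbitals:
n=5 → 1; n=6 → 2; n=7 → 3.
Total orbitals: 1 + 2 + 3 = 6.

6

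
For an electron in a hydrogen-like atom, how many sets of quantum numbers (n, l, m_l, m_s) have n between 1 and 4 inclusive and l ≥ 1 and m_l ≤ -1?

20

Work shell by shell — for each n, count the (l, m_l) pairs that satisfy l ≥ 1 and m_l ≤ -1:
n=2 → 1; n=3 → 3; n=4 → 6.
Orbitals: 1 + 3 + 6 = 10. Including both spin states (m_s = ±1/2) gives 2 × 10 = 20 states.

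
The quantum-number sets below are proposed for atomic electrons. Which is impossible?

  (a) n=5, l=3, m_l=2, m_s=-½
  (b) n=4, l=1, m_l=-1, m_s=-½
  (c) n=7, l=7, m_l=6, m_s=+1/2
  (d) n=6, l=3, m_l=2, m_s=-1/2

(c) has l = 7 ≥ n = 7, violating 0 ≤ l ≤ n−1.
The remaining sets (a), (b), (d) satisfy all four rules.

(c)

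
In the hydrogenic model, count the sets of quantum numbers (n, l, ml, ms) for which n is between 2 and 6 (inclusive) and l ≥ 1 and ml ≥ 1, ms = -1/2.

Count contributing orbitals for each principal shell:
n=2 → 1; n=3 → 3; n=4 → 6; n=5 → 10; n=6 → 15.
Orbitals: 1 + 3 + 6 + 10 + 15 = 35. With ms fixed to -1/2 there is one state per orbital, so 35 states.

35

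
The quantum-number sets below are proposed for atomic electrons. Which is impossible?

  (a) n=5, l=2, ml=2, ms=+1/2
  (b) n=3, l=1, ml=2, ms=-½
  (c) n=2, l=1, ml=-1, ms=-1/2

(b)

(b) has |ml| = 2 > l = 1, violating −l ≤ ml ≤ l.
The remaining sets (a), (c) satisfy all four rules.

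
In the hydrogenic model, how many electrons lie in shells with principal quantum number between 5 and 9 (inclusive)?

Shell n has n² orbitals: 5²=25 + 6²=36 + 7²=49 + 8²=64 + 9²=81 = 255 orbitals.
Two spin states per orbital: 2 × 255 = 510 electrons.

510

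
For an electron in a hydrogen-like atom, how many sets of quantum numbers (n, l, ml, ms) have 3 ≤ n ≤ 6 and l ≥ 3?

100

Treat each shell separately and count matching orbitals:
n=4 → 7; n=5 → 16; n=6 → 27.
Orbitals: 7 + 16 + 27 = 50. Including both spin states (ms = ±1/2) gives 2 × 50 = 100 states.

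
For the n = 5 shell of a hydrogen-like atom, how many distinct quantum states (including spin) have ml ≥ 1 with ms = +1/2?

For n = 5, l ranges over 0 … 4.
The (l, ml) pairs meeting ml ≥ 1 give: l=1 → 1; l=2 → 2; l=3 → 3; l=4 → 4.
Orbitals: 1 + 2 + 3 + 4 = 10. With ms fixed to a single value there is one state per orbital, giving 10 states.

10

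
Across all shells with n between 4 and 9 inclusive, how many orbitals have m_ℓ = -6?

For each n in the range, tally the orbitals obeying m_ℓ = -6:
n=7 → 1; n=8 → 2; n=9 → 3.
Total orbitals: 1 + 2 + 3 = 6.

6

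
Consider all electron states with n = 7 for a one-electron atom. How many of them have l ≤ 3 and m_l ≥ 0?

20

For n = 7, l ranges over 0 … 6.
Contributions: l=0 → 1; l=1 → 2; l=2 → 3; l=3 → 4.
Orbitals: 1 + 2 + 3 + 4 = 10. Each orbital carries two spin states, so 10 × 2 = 20 states.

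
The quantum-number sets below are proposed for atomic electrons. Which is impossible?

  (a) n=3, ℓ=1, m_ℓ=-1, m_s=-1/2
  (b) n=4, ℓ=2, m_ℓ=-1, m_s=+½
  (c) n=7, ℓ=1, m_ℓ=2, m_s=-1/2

(c)

(c) has |m_ℓ| = 2 > ℓ = 1, violating −ℓ ≤ m_ℓ ≤ ℓ.
The remaining sets (a), (b) satisfy all four rules.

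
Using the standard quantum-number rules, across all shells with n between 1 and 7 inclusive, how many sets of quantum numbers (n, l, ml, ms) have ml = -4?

12

For each n in the range, tally the orbitals obeying ml = -4:
n=5 → 1; n=6 → 2; n=7 → 3.
Orbitals: 1 + 2 + 3 = 6. Including both spin states (ms = ±1/2) gives 2 × 6 = 12 states.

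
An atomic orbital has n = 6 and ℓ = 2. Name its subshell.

ℓ = 2 corresponds to the letter 'd', so the subshell is 6d.

6d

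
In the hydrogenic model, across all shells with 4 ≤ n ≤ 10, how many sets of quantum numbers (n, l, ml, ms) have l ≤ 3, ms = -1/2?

Work shell by shell — for each n, count the (l, ml) pairs that satisfy l ≤ 3:
n=4 → 16; n=5 → 16; n=6 → 16; n=7 → 16; n=8 → 16; n=9 → 16; n=10 → 16.
Orbitals: 16 + 16 + 16 + 16 + 16 + 16 + 16 = 112. With ms fixed to -1/2 there is one state per orbital, so 112 states.

112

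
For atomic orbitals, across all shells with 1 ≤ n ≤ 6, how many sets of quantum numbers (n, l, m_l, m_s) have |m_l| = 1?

Work shell by shell — for each n, count the (l, m_l) pairs that satisfy |m_l| = 1:
n=2 → 2; n=3 → 4; n=4 → 6; n=5 → 8; n=6 → 10.
Orbitals: 2 + 4 + 6 + 8 + 10 = 30. Including both spin states (m_s = ±1/2) gives 2 × 30 = 60 states.

60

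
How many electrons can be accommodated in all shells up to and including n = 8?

Total orbitals = 1² + 2² + 3² + 4² + 5² + 6² + 7² + 8² = 204. Doubling for spin gives 408 electrons.

408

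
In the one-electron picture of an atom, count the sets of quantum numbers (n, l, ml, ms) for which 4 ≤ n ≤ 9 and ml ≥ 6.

Per-shell orbital counts meeting the constraint:
n=7 → 1; n=8 → 3; n=9 → 6.
Orbitals: 1 + 3 + 6 = 10. Including both spin states (ms = ±1/2) gives 2 × 10 = 20 states.

20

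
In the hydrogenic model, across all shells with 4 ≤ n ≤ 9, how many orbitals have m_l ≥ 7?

Treat each shell separately and count matching orbitals:
n=8 → 1; n=9 → 3.
Total orbitals: 1 + 3 = 4.

4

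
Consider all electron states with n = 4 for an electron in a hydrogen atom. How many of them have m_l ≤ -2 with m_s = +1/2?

Orbitals with m_l ≤ -2, by l: l=2 → 1; l=3 → 2.
Orbitals: 1 + 2 = 3. With m_s fixed to a single value there is one state per orbital, giving 3 states.

3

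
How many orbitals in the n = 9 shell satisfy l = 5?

11

The n = 9 shell has l = 0 through 8; check each.
Orbitals with l = 5, by l: l=5 → 11.
Total orbitals: 11.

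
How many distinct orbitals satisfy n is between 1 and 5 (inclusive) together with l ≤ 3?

46

Count contributing orbitals for each principal shell:
n=1 → 1; n=2 → 4; n=3 → 9; n=4 → 16; n=5 → 16.
Total orbitals: 1 + 4 + 9 + 16 + 16 = 46.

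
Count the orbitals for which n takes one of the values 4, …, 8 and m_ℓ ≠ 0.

160

Treat each shell separately and count matching orbitals:
n=4 → 12; n=5 → 20; n=6 → 30; n=7 → 42; n=8 → 56.
Total orbitals: 12 + 20 + 30 + 42 + 56 = 160.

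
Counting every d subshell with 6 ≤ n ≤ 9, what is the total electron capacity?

A d subshell (ℓ = 2) exists for every n ≥ 3, so shells n = 6, 7, 8, 9 each contribute one — 4 subshells.
Since each d subshell holds 2(2·2+1) = 10 electrons, the total is 4 × 10 = 40.

40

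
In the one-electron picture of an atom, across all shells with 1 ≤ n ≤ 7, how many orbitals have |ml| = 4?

Treat each shell separately and count matching orbitals:
n=5 → 2; n=6 → 4; n=7 → 6.
Total orbitals: 2 + 4 + 6 = 12.

12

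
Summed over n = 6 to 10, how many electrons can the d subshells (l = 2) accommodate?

A d subshell (l = 2) exists for every n ≥ 3, so shells n = 6, 7, 8, 9, 10 each contribute one — 5 subshells.
Since each d subshell holds 2(2·2+1) = 10 electrons, the total is 5 × 10 = 50.

50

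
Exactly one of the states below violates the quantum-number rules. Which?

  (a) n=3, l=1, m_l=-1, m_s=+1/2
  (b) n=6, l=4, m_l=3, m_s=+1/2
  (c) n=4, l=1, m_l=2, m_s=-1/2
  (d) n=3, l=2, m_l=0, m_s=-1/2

(c)

(c) has |m_l| = 2 > l = 1, violating −l ≤ m_l ≤ l.
The remaining sets (a), (b), (d) satisfy all four rules.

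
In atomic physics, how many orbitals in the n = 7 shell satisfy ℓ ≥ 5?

24

The (ℓ, m_ℓ) pairs meeting ℓ ≥ 5 give: ℓ=5 → 11; ℓ=6 → 13.
Total orbitals: 11 + 13 = 24.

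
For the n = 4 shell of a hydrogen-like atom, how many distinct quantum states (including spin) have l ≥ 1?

Go through l = 0, …, 3 (the values permitted for n = 4).
Contributions: l=1 → 3; l=2 → 5; l=3 → 7.
Orbitals: 3 + 5 + 7 = 15. Each orbital carries two spin states, so 15 × 2 = 30 states.

30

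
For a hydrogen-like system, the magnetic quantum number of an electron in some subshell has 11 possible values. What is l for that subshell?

ml ranges over 2l+1 integers, so 2l+1 = 11 ⇒ l = 5.

l = 5 (h)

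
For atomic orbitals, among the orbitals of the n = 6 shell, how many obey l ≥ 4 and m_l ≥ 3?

5

Go through l = 0, …, 5 (the values permitted for n = 6).
Contributions: l=4 → 2; l=5 → 3.
Total orbitals: 2 + 3 = 5.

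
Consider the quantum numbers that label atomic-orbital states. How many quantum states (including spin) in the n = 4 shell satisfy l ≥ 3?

Go through l = 0, …, 3 (the values permitted for n = 4).
Per l-value: l=3 → 7.
Orbitals: 7. Each orbital carries two spin states, so 7 × 2 = 14 states.

14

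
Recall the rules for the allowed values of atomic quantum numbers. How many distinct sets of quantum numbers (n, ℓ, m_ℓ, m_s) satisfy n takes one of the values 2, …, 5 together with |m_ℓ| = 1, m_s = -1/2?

Work shell by shell — for each n, count the (ℓ, m_ℓ) pairs that satisfy |m_ℓ| = 1:
n=2 → 2; n=3 → 4; n=4 → 6; n=5 → 8.
Orbitals: 2 + 4 + 6 + 8 = 20. With m_s fixed to -1/2 there is one state per orbital, so 20 states.

20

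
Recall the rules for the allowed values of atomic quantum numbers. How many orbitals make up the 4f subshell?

7

A subshell has 2l+1 orbitals; with l = 3, that's 7.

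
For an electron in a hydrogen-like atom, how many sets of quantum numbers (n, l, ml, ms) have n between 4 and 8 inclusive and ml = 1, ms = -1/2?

25

Work shell by shell — for each n, count the (l, ml) pairs that satisfy ml = 1:
n=4 → 3; n=5 → 4; n=6 → 5; n=7 → 6; n=8 → 7.
Orbitals: 3 + 4 + 5 + 6 + 7 = 25. With ms fixed to -1/2 there is one state per orbital, so 25 states.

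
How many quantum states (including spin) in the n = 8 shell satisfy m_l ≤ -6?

With n = 8 the allowed l are 0, 1, …, 7.
Orbitals with m_l ≤ -6, by l: l=6 → 1; l=7 → 2.
Orbitals: 1 + 2 = 3. Each orbital carries two spin states, so 3 × 2 = 6 states.

6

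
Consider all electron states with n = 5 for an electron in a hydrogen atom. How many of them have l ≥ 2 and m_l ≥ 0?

24

For n = 5, l ranges over 0 … 4.
The (l, m_l) pairs meeting l ≥ 2 and m_l ≥ 0 give: l=2 → 3; l=3 → 4; l=4 → 5.
Orbitals: 3 + 4 + 5 = 12. Each orbital carries two spin states, so 12 × 2 = 24 states.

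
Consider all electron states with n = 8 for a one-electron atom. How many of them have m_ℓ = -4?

8

Go through ℓ = 0, …, 7 (the values permitted for n = 8).
Contributions: ℓ=4 → 1; ℓ=5 → 1; ℓ=6 → 1; ℓ=7 → 1.
Orbitals: 1 + 1 + 1 + 1 = 4. Each orbital carries two spin states, so 4 × 2 = 8 states.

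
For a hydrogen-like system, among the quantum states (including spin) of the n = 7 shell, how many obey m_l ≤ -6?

2

The (l, m_l) pairs meeting m_l ≤ -6 give: l=6 → 1.
Orbitals: 1. Each orbital carries two spin states, so 1 × 2 = 2 states.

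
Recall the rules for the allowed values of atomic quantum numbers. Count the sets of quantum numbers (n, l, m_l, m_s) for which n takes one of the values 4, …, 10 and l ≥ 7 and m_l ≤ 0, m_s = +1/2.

52

Work shell by shell — for each n, count the (l, m_l) pairs that satisfy l ≥ 7 and m_l ≤ 0:
n=8 → 8; n=9 → 17; n=10 → 27.
Orbitals: 8 + 17 + 27 = 52. With m_s fixed to +1/2 there is one state per orbital, so 52 states.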